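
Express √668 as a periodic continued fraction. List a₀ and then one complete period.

[25; 1, 5, 2, 12, 2, 5, 1, 50]

a₀ = ⌊√668⌋ = 25.
With m₀=0, d₀=1 and mₖ₊₁ = dₖaₖ − mₖ, dₖ₊₁ = (n − mₖ₊₁²)/dₖ, aₖ₊₁ = ⌊(a₀+mₖ₊₁)/dₖ₊₁⌋:
  k=1: m=25, d=43, a=1
  k=2: m=18, d=8, a=5
  k=3: m=22, d=23, a=2
  k=4: m=24, d=4, a=12
  k=5: m=24, d=23, a=2
  k=6: m=22, d=8, a=5
  k=7: m=18, d=43, a=1
  k=8: m=25, d=1, a=50
d=1 and a=2a₀=50 at k=8, so the next step gives (m, d) = (25, 43) again — its k=1 value — and the period has length 8.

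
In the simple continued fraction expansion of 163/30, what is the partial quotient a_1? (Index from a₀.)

2

163 = 5·30 + 13   →  a_0 = 5
30 = 2·13 + 4   →  a_1 = 2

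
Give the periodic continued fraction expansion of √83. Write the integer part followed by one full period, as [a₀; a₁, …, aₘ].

a₀ = ⌊√83⌋ = 9.
With m₀=0, d₀=1 and mₖ₊₁ = dₖaₖ − mₖ, dₖ₊₁ = (n − mₖ₊₁²)/dₖ, aₖ₊₁ = ⌊(a₀+mₖ₊₁)/dₖ₊₁⌋:
  k=1: m=9, d=2, a=9
  k=2: m=9, d=1, a=18
d=1 and a=2a₀=18 at k=2, so the next step gives (m, d) = (9, 2) again — its k=1 value — and the period has length 2.

[9; 9, 18]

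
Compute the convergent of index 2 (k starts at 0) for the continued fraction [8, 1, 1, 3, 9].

17/2

Using pₖ = aₖpₖ₋₁ + pₖ₋₂, qₖ = aₖqₖ₋₁ + qₖ₋₂ (with p₋₁=1, p₋₂=0, q₋₁=0, q₋₂=1):
  k=0: a=8, p=8, q=1
  k=1: a=1, p=9, q=1
  k=2: a=1, p=17, q=2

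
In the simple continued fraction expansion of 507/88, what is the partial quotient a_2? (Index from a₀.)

507 = 5·88 + 67   →  a_0 = 5
88 = 1·67 + 21   →  a_1 = 1
67 = 3·21 + 4   →  a_2 = 3

3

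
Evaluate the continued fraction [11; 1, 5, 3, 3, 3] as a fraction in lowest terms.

2463/208

Using pₖ = aₖpₖ₋₁ + pₖ₋₂ and qₖ = aₖqₖ₋₁ + qₖ₋₂:
  k=0: a=11, p=11, q=1
  k=1: a=1, p=12, q=1
  k=2: a=5, p=71, q=6
  k=3: a=3, p=225, q=19
  k=4: a=3, p=746, q=63
  k=5: a=3, p=2463, q=208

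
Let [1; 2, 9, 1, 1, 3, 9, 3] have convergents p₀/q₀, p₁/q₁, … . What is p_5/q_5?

208/141

Using pₖ = aₖpₖ₋₁ + pₖ₋₂, qₖ = aₖqₖ₋₁ + qₖ₋₂ (with p₋₁=1, p₋₂=0, q₋₁=0, q₋₂=1):
  k=0: a=1, p=1, q=1
  k=1: a=2, p=3, q=2
  k=2: a=9, p=28, q=19
  k=3: a=1, p=31, q=21
  k=4: a=1, p=59, q=40
  k=5: a=3, p=208, q=141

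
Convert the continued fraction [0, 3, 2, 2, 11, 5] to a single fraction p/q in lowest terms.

Fold from the inside: start with 5/1.
  11 + 1/5 = 56/5
  2 + 5/56 = 117/56
  2 + 56/117 = 290/117
  3 + 117/290 = 987/290
  0 + 290/987 = 290/987

290/987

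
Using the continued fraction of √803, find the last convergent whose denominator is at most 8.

85/3

√803 = [28; 2, 1, 27, 1, 2, 56, …] (period length 6).
Convergents:
  p_0/q_0 = 28/1
  p_1/q_1 = 57/2
  p_2/q_2 = 85/3
  p_3/q_3 = 2352/83
q_2 = 3 ≤ 8 < 83 = q_3, so the answer is 85/3.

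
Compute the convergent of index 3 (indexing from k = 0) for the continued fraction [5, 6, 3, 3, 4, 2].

325/63

Using pₖ = aₖpₖ₋₁ + pₖ₋₂, qₖ = aₖqₖ₋₁ + qₖ₋₂ (with p₋₁=1, p₋₂=0, q₋₁=0, q₋₂=1):
  k=0: a=5, p=5, q=1
  k=1: a=6, p=31, q=6
  k=2: a=3, p=98, q=19
  k=3: a=3, p=325, q=63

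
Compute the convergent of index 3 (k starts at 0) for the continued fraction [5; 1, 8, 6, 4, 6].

Using pₖ = aₖpₖ₋₁ + pₖ₋₂, qₖ = aₖqₖ₋₁ + qₖ₋₂ (with p₋₁=1, p₋₂=0, q₋₁=0, q₋₂=1):
  k=0: a=5, p=5, q=1
  k=1: a=1, p=6, q=1
  k=2: a=8, p=53, q=9
  k=3: a=6, p=324, q=55

324/55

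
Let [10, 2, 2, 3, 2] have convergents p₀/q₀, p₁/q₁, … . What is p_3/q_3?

177/17

Using pₖ = aₖpₖ₋₁ + pₖ₋₂, qₖ = aₖqₖ₋₁ + qₖ₋₂ (with p₋₁=1, p₋₂=0, q₋₁=0, q₋₂=1):
  k=0: a=10, p=10, q=1
  k=1: a=2, p=21, q=2
  k=2: a=2, p=52, q=5
  k=3: a=3, p=177, q=17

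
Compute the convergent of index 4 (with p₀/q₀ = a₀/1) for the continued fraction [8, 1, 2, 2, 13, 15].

Using pₖ = aₖpₖ₋₁ + pₖ₋₂, qₖ = aₖqₖ₋₁ + qₖ₋₂ (with p₋₁=1, p₋₂=0, q₋₁=0, q₋₂=1):
  k=0: a=8, p=8, q=1
  k=1: a=1, p=9, q=1
  k=2: a=2, p=26, q=3
  k=3: a=2, p=61, q=7
  k=4: a=13, p=819, q=94

819/94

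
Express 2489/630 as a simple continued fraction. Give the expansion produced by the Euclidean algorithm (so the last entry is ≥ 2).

2489 = 3*630 + 599
630 = 1*599 + 31
599 = 19*31 + 10
31 = 3*10 + 1
10 = 10*1 + 0  (stop)
So 2489/630 = [3; 1, 19, 3, 10].

[3; 1, 19, 3, 10]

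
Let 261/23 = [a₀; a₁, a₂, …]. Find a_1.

261 = 11·23 + 8   →  a_0 = 11
23 = 2·8 + 7   →  a_1 = 2

2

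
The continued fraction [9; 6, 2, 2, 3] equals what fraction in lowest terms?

998/109

Fold from the inside: start with 3/1.
  2 + 1/3 = 7/3
  2 + 3/7 = 17/7
  6 + 7/17 = 109/17
  9 + 17/109 = 998/109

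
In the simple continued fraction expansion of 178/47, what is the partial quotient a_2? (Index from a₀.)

3

178 = 3·47 + 37   →  a_0 = 3
47 = 1·37 + 10   →  a_1 = 1
37 = 3·10 + 7   →  a_2 = 3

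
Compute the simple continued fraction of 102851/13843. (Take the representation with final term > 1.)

[7; 2, 3, 16, 17, 3, 2]

102851 = 7·13843 + 5950
13843 = 2·5950 + 1943
5950 = 3·1943 + 121
1943 = 16·121 + 7
121 = 17·7 + 2
7 = 3·2 + 1
2 = 2·1 + 0  (stop)
So 102851/13843 = [7; 2, 3, 16, 17, 3, 2].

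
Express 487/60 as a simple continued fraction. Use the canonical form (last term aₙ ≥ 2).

487 = 8×60 + 7
60 = 8×7 + 4
7 = 1×4 + 3
4 = 1×3 + 1
3 = 3×1 + 0  (stop)
So 487/60 = [8; 8, 1, 1, 3].

[8; 8, 1, 1, 3]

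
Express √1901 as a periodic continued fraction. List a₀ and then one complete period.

[43; 1, 1, 1, 1, 86]

a₀ = ⌊√1901⌋ = 43.
With m₀=0, d₀=1 and mₖ₊₁ = dₖaₖ − mₖ, dₖ₊₁ = (n − mₖ₊₁²)/dₖ, aₖ₊₁ = ⌊(a₀+mₖ₊₁)/dₖ₊₁⌋:
  k=1: m=43, d=52, a=1
  k=2: m=9, d=35, a=1
  k=3: m=26, d=35, a=1
  k=4: m=9, d=52, a=1
  k=5: m=43, d=1, a=86
d=1 and a=2a₀=86 at k=5, so the next step gives (m, d) = (43, 52) again — its k=1 value — and the period has length 5.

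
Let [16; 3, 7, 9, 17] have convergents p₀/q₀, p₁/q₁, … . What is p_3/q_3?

3280/201

Using pₖ = aₖpₖ₋₁ + pₖ₋₂, qₖ = aₖqₖ₋₁ + qₖ₋₂ (with p₋₁=1, p₋₂=0, q₋₁=0, q₋₂=1):
  k=0: a=16, p=16, q=1
  k=1: a=3, p=49, q=3
  k=2: a=7, p=359, q=22
  k=3: a=9, p=3280, q=201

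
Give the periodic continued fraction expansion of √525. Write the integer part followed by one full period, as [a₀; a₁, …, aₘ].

[22; 1, 10, 2, 10, 1, 44]

a₀ = ⌊√525⌋ = 22.
With m₀=0, d₀=1 and mₖ₊₁ = dₖaₖ − mₖ, dₖ₊₁ = (n − mₖ₊₁²)/dₖ, aₖ₊₁ = ⌊(a₀+mₖ₊₁)/dₖ₊₁⌋:
  k=1: m=22, d=41, a=1
  k=2: m=19, d=4, a=10
  k=3: m=21, d=21, a=2
  k=4: m=21, d=4, a=10
  k=5: m=19, d=41, a=1
  k=6: m=22, d=1, a=44
d=1 and a=2a₀=44 at k=6, so the next step gives (m, d) = (22, 41) again — its k=1 value — and the period has length 6.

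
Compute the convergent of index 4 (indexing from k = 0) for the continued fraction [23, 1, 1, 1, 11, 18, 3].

828/35

Using pₖ = aₖpₖ₋₁ + pₖ₋₂, qₖ = aₖqₖ₋₁ + qₖ₋₂ (with p₋₁=1, p₋₂=0, q₋₁=0, q₋₂=1):
  k=0: a=23, p=23, q=1
  k=1: a=1, p=24, q=1
  k=2: a=1, p=47, q=2
  k=3: a=1, p=71, q=3
  k=4: a=11, p=828, q=35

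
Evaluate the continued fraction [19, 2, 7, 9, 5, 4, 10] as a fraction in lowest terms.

585377/30070

Fold from the inside: start with 10/1.
  4 + 1/10 = 41/10
  5 + 10/41 = 215/41
  9 + 41/215 = 1976/215
  7 + 215/1976 = 14047/1976
  2 + 1976/14047 = 30070/14047
  19 + 14047/30070 = 585377/30070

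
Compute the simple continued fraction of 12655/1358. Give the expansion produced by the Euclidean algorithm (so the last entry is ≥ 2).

[9; 3, 7, 2, 1, 19]

12655 = 9·1358 + 433
1358 = 3·433 + 59
433 = 7·59 + 20
59 = 2·20 + 19
20 = 1·19 + 1
19 = 19·1 + 0  (stop)
So 12655/1358 = [9; 3, 7, 2, 1, 19].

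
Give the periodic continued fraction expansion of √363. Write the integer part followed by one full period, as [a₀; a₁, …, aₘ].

a₀ = ⌊√363⌋ = 19.
With m₀=0, d₀=1 and mₖ₊₁ = dₖaₖ − mₖ, dₖ₊₁ = (n − mₖ₊₁²)/dₖ, aₖ₊₁ = ⌊(a₀+mₖ₊₁)/dₖ₊₁⌋:
  k=1: m=19, d=2, a=19
  k=2: m=19, d=1, a=38
d=1 and a=2a₀=38 at k=2, so the next step gives (m, d) = (19, 2) again — its k=1 value — and the period has length 2.

[19; 19, 38]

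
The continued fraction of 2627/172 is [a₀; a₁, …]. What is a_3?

1

2627 = 15·172 + 47   →  a_0 = 15
172 = 3·47 + 31   →  a_1 = 3
47 = 1·31 + 16   →  a_2 = 1
31 = 1·16 + 15   →  a_3 = 1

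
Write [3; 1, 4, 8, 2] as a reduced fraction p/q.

Using pₖ = aₖpₖ₋₁ + pₖ₋₂ and qₖ = aₖqₖ₋₁ + qₖ₋₂:
  k=0: a=3, p=3, q=1
  k=1: a=1, p=4, q=1
  k=2: a=4, p=19, q=5
  k=3: a=8, p=156, q=41
  k=4: a=2, p=331, q=87

331/87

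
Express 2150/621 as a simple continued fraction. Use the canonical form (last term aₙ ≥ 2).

[3; 2, 6, 9, 2, 2]

2150 = 3·621 + 287
621 = 2·287 + 47
287 = 6·47 + 5
47 = 9·5 + 2
5 = 2·2 + 1
2 = 2·1 + 0  (stop)
So 2150/621 = [3; 2, 6, 9, 2, 2].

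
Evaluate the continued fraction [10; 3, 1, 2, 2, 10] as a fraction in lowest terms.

Using pₖ = aₖpₖ₋₁ + pₖ₋₂ and qₖ = aₖqₖ₋₁ + qₖ₋₂:
  k=0: a=10, p=10, q=1
  k=1: a=3, p=31, q=3
  k=2: a=1, p=41, q=4
  k=3: a=2, p=113, q=11
  k=4: a=2, p=267, q=26
  k=5: a=10, p=2783, q=271

2783/271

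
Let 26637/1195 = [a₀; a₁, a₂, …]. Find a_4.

26637 = 22·1195 + 347   →  a_0 = 22
1195 = 3·347 + 154   →  a_1 = 3
347 = 2·154 + 39   →  a_2 = 2
154 = 3·39 + 37   →  a_3 = 3
39 = 1·37 + 2   →  a_4 = 1

1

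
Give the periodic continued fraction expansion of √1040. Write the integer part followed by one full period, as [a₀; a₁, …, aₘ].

[32; 4, 64]

a₀ = ⌊√1040⌋ = 32.
With m₀=0, d₀=1 and mₖ₊₁ = dₖaₖ − mₖ, dₖ₊₁ = (n − mₖ₊₁²)/dₖ, aₖ₊₁ = ⌊(a₀+mₖ₊₁)/dₖ₊₁⌋:
  k=1: m=32, d=16, a=4
  k=2: m=32, d=1, a=64
d=1 and a=2a₀=64 at k=2, so the next step gives (m, d) = (32, 16) again — its k=1 value — and the period has length 2.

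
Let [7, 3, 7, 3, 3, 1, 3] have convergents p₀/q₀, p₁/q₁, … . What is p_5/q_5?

2181/298

Using pₖ = aₖpₖ₋₁ + pₖ₋₂, qₖ = aₖqₖ₋₁ + qₖ₋₂ (with p₋₁=1, p₋₂=0, q₋₁=0, q₋₂=1):
  k=0: a=7, p=7, q=1
  k=1: a=3, p=22, q=3
  k=2: a=7, p=161, q=22
  k=3: a=3, p=505, q=69
  k=4: a=3, p=1676, q=229
  k=5: a=1, p=2181, q=298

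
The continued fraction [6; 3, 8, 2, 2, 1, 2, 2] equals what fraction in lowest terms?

7471/1182

Using pₖ = aₖpₖ₋₁ + pₖ₋₂ and qₖ = aₖqₖ₋₁ + qₖ₋₂:
  k=0: a=6, p=6, q=1
  k=1: a=3, p=19, q=3
  k=2: a=8, p=158, q=25
  k=3: a=2, p=335, q=53
  k=4: a=2, p=828, q=131
  k=5: a=1, p=1163, q=184
  k=6: a=2, p=3154, q=499
  k=7: a=2, p=7471, q=1182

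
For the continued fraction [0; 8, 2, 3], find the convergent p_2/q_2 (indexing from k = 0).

2/17

Using pₖ = aₖpₖ₋₁ + pₖ₋₂, qₖ = aₖqₖ₋₁ + qₖ₋₂ (with p₋₁=1, p₋₂=0, q₋₁=0, q₋₂=1):
  k=0: a=0, p=0, q=1
  k=1: a=8, p=1, q=8
  k=2: a=2, p=2, q=17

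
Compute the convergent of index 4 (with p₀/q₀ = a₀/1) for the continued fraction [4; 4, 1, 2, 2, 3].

139/33

Using pₖ = aₖpₖ₋₁ + pₖ₋₂, qₖ = aₖqₖ₋₁ + qₖ₋₂ (with p₋₁=1, p₋₂=0, q₋₁=0, q₋₂=1):
  k=0: a=4, p=4, q=1
  k=1: a=4, p=17, q=4
  k=2: a=1, p=21, q=5
  k=3: a=2, p=59, q=14
  k=4: a=2, p=139, q=33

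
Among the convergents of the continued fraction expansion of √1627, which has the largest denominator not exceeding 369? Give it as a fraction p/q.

14642/363

√1627 = [40; 2, 1, 39, 1, 2, 80, …] (period length 6).
Convergents:
  p_0/q_0 = 40/1
  p_1/q_1 = 81/2
  p_2/q_2 = 121/3
  p_3/q_3 = 4800/119
  p_4/q_4 = 4921/122
  p_5/q_5 = 14642/363
  p_6/q_6 = 1176281/29162
q_5 = 363 ≤ 369 < 29162 = q_6, so the answer is 14642/363.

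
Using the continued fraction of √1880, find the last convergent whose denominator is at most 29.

607/14

√1880 = [43; 2, 1, 3, 1, 2, 86, …] (period length 6).
Convergents:
  p_0/q_0 = 43/1
  p_1/q_1 = 87/2
  p_2/q_2 = 130/3
  p_3/q_3 = 477/11
  p_4/q_4 = 607/14
  p_5/q_5 = 1691/39
q_4 = 14 ≤ 29 < 39 = q_5, so the answer is 607/14.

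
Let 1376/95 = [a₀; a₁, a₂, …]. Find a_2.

1376 = 14·95 + 46   →  a_0 = 14
95 = 2·46 + 3   →  a_1 = 2
46 = 15·3 + 1   →  a_2 = 15

15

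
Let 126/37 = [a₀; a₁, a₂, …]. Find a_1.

2

126 = 3·37 + 15   →  a_0 = 3
37 = 2·15 + 7   →  a_1 = 2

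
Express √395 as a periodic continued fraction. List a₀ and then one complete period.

a₀ = ⌊√395⌋ = 19.

[19; 1, 6, 1, 38]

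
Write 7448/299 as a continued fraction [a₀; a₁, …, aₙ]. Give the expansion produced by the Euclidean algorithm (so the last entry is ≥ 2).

[24; 1, 10, 13, 2]

7448 = 24×299 + 272
299 = 1×272 + 27
272 = 10×27 + 2
27 = 13×2 + 1
2 = 2×1 + 0  (stop)
So 7448/299 = [24; 1, 10, 13, 2].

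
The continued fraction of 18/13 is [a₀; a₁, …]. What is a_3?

1

18 = 1·13 + 5   →  a_0 = 1
13 = 2·5 + 3   →  a_1 = 2
5 = 1·3 + 2   →  a_2 = 1
3 = 1·2 + 1   →  a_3 = 1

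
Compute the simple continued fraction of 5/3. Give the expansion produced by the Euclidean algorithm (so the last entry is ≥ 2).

5 = 1·3 + 2
3 = 1·2 + 1
2 = 2·1 + 0  (stop)
So 5/3 = [1; 1, 2].

[1; 1, 2]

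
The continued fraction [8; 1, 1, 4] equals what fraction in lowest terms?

77/9

Using pₖ = aₖpₖ₋₁ + pₖ₋₂ and qₖ = aₖqₖ₋₁ + qₖ₋₂:
  k=0: a=8, p=8, q=1
  k=1: a=1, p=9, q=1
  k=2: a=1, p=17, q=2
  k=3: a=4, p=77, q=9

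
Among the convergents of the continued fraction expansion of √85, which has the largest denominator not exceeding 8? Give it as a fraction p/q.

46/5

√85 = [9; 4, 1, 1, 4, 18, …] (period length 5).
Convergents:
  p_0/q_0 = 9/1
  p_1/q_1 = 37/4
  p_2/q_2 = 46/5
  p_3/q_3 = 83/9
q_2 = 5 ≤ 8 < 9 = q_3, so the answer is 46/5.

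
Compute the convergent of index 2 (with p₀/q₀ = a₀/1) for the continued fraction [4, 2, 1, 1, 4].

13/3

Using pₖ = aₖpₖ₋₁ + pₖ₋₂, qₖ = aₖqₖ₋₁ + qₖ₋₂ (with p₋₁=1, p₋₂=0, q₋₁=0, q₋₂=1):
  k=0: a=4, p=4, q=1
  k=1: a=2, p=9, q=2
  k=2: a=1, p=13, q=3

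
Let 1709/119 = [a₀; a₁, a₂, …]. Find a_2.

1709 = 14·119 + 43   →  a_0 = 14
119 = 2·43 + 33   →  a_1 = 2
43 = 1·33 + 10   →  a_2 = 1

1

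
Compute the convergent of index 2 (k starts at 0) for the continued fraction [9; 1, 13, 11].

139/14

Using pₖ = aₖpₖ₋₁ + pₖ₋₂, qₖ = aₖqₖ₋₁ + qₖ₋₂ (with p₋₁=1, p₋₂=0, q₋₁=0, q₋₂=1):
  k=0: a=9, p=9, q=1
  k=1: a=1, p=10, q=1
  k=2: a=13, p=139, q=14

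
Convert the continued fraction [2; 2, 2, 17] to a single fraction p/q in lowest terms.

209/87

Fold from the inside: start with 17/1.
  2 + 1/17 = 35/17
  2 + 17/35 = 87/35
  2 + 35/87 = 209/87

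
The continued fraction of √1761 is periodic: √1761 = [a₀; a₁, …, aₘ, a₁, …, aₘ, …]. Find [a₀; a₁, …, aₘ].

[41; 1, 26, 1, 82]

a₀ = ⌊√1761⌋ = 41.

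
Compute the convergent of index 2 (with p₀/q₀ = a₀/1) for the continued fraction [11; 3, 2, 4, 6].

79/7

Using pₖ = aₖpₖ₋₁ + pₖ₋₂, qₖ = aₖqₖ₋₁ + qₖ₋₂ (with p₋₁=1, p₋₂=0, q₋₁=0, q₋₂=1):
  k=0: a=11, p=11, q=1
  k=1: a=3, p=34, q=3
  k=2: a=2, p=79, q=7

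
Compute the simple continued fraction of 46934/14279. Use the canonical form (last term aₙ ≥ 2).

46934 = 3*14279 + 4097
14279 = 3*4097 + 1988
4097 = 2*1988 + 121
1988 = 16*121 + 52
121 = 2*52 + 17
52 = 3*17 + 1
17 = 17*1 + 0  (stop)
So 46934/14279 = [3; 3, 2, 16, 2, 3, 17].

[3; 3, 2, 16, 2, 3, 17]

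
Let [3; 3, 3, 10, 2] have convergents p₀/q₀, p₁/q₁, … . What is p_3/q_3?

340/103

Using pₖ = aₖpₖ₋₁ + pₖ₋₂, qₖ = aₖqₖ₋₁ + qₖ₋₂ (with p₋₁=1, p₋₂=0, q₋₁=0, q₋₂=1):
  k=0: a=3, p=3, q=1
  k=1: a=3, p=10, q=3
  k=2: a=3, p=33, q=10
  k=3: a=10, p=340, q=103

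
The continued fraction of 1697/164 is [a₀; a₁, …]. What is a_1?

1697 = 10·164 + 57   →  a_0 = 10
164 = 2·57 + 50   →  a_1 = 2

2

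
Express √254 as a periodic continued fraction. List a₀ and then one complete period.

[15; 1, 14, 1, 30]

a₀ = ⌊√254⌋ = 15.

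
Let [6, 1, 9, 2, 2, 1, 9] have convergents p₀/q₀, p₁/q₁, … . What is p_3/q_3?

145/21

Using pₖ = aₖpₖ₋₁ + pₖ₋₂, qₖ = aₖqₖ₋₁ + qₖ₋₂ (with p₋₁=1, p₋₂=0, q₋₁=0, q₋₂=1):
  k=0: a=6, p=6, q=1
  k=1: a=1, p=7, q=1
  k=2: a=9, p=69, q=10
  k=3: a=2, p=145, q=21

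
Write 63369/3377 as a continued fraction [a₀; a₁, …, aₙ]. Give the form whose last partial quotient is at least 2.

63369 = 18×3377 + 2583
3377 = 1×2583 + 794
2583 = 3×794 + 201
794 = 3×201 + 191
201 = 1×191 + 10
191 = 19×10 + 1
10 = 10×1 + 0  (stop)
So 63369/3377 = [18; 1, 3, 3, 1, 19, 10].

[18; 1, 3, 3, 1, 19, 10]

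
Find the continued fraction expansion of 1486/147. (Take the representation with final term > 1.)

1486 = 10·147 + 16
147 = 9·16 + 3
16 = 5·3 + 1
3 = 3·1 + 0  (stop)
So 1486/147 = [10; 9, 5, 3].

[10; 9, 5, 3]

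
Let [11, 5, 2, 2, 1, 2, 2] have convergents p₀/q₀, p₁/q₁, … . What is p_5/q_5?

1152/103

Using pₖ = aₖpₖ₋₁ + pₖ₋₂, qₖ = aₖqₖ₋₁ + qₖ₋₂ (with p₋₁=1, p₋₂=0, q₋₁=0, q₋₂=1):
  k=0: a=11, p=11, q=1
  k=1: a=5, p=56, q=5
  k=2: a=2, p=123, q=11
  k=3: a=2, p=302, q=27
  k=4: a=1, p=425, q=38
  k=5: a=2, p=1152, q=103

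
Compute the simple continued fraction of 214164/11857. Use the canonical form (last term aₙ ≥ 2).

214164 = 18·11857 + 738
11857 = 16·738 + 49
738 = 15·49 + 3
49 = 16·3 + 1
3 = 3·1 + 0  (stop)
So 214164/11857 = [18; 16, 15, 16, 3].

[18; 16, 15, 16, 3]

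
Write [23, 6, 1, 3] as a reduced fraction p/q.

Fold from the inside: start with 3/1.
  1 + 1/3 = 4/3
  6 + 3/4 = 27/4
  23 + 4/27 = 625/27

625/27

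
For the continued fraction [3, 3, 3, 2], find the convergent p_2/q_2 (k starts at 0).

33/10

Using pₖ = aₖpₖ₋₁ + pₖ₋₂, qₖ = aₖqₖ₋₁ + qₖ₋₂ (with p₋₁=1, p₋₂=0, q₋₁=0, q₋₂=1):
  k=0: a=3, p=3, q=1
  k=1: a=3, p=10, q=3
  k=2: a=3, p=33, q=10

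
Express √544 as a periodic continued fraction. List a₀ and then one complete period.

[23; 3, 11, 3, 46]

a₀ = ⌊√544⌋ = 23.
With m₀=0, d₀=1 and mₖ₊₁ = dₖaₖ − mₖ, dₖ₊₁ = (n − mₖ₊₁²)/dₖ, aₖ₊₁ = ⌊(a₀+mₖ₊₁)/dₖ₊₁⌋:
  k=1: m=23, d=15, a=3
  k=2: m=22, d=4, a=11
  k=3: m=22, d=15, a=3
  k=4: m=23, d=1, a=46
d=1 and a=2a₀=46 at k=4, so the next step gives (m, d) = (23, 15) again — its k=1 value — and the period has length 4.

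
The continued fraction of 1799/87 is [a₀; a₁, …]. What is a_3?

9

1799 = 20·87 + 59   →  a_0 = 20
87 = 1·59 + 28   →  a_1 = 1
59 = 2·28 + 3   →  a_2 = 2
28 = 9·3 + 1   →  a_3 = 9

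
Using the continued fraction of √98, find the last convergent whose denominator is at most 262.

√98 = [9; 1, 8, 1, 18, …] (period length 4).
Convergents:
  p_0/q_0 = 9/1
  p_1/q_1 = 10/1
  p_2/q_2 = 89/9
  p_3/q_3 = 99/10
  p_4/q_4 = 1871/189
  p_5/q_5 = 1970/199
  p_6/q_6 = 17631/1781
q_5 = 199 ≤ 262 < 1781 = q_6, so the answer is 1970/199.

1970/199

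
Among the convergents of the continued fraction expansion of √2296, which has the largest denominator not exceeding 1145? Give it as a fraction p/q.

54577/1139

√2296 = [47; 1, 10, 1, 94, …] (period length 4).
Convergents:
  p_0/q_0 = 47/1
  p_1/q_1 = 48/1
  p_2/q_2 = 527/11
  p_3/q_3 = 575/12
  p_4/q_4 = 54577/1139
  p_5/q_5 = 55152/1151
q_4 = 1139 ≤ 1145 < 1151 = q_5, so the answer is 54577/1139.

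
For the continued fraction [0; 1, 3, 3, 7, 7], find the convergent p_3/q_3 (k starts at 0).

10/13

Using pₖ = aₖpₖ₋₁ + pₖ₋₂, qₖ = aₖqₖ₋₁ + qₖ₋₂ (with p₋₁=1, p₋₂=0, q₋₁=0, q₋₂=1):
  k=0: a=0, p=0, q=1
  k=1: a=1, p=1, q=1
  k=2: a=3, p=3, q=4
  k=3: a=3, p=10, q=13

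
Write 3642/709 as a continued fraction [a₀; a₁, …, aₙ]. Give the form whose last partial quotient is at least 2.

[5; 7, 3, 4, 3, 2]

3642 = 5×709 + 97
709 = 7×97 + 30
97 = 3×30 + 7
30 = 4×7 + 2
7 = 3×2 + 1
2 = 2×1 + 0  (stop)
So 3642/709 = [5; 7, 3, 4, 3, 2].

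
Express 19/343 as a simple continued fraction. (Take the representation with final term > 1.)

[0; 18, 19]

19 = 0*343 + 19
343 = 18*19 + 1
19 = 19*1 + 0  (stop)
So 19/343 = [0; 18, 19].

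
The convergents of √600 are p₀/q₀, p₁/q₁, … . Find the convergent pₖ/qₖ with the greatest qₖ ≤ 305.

4801/196

√600 = [24; 2, 48, …] (period length 2).
Convergents:
  p_0/q_0 = 24/1
  p_1/q_1 = 49/2
  p_2/q_2 = 2376/97
  p_3/q_3 = 4801/196
  p_4/q_4 = 232824/9505
q_3 = 196 ≤ 305 < 9505 = q_4, so the answer is 4801/196.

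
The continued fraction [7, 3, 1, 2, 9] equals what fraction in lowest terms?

749/103

Using pₖ = aₖpₖ₋₁ + pₖ₋₂ and qₖ = aₖqₖ₋₁ + qₖ₋₂:
  k=0: a=7, p=7, q=1
  k=1: a=3, p=22, q=3
  k=2: a=1, p=29, q=4
  k=3: a=2, p=80, q=11
  k=4: a=9, p=749, q=103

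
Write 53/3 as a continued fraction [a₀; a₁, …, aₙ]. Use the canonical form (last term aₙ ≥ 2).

53 = 17×3 + 2
3 = 1×2 + 1
2 = 2×1 + 0  (stop)
So 53/3 = [17; 1, 2].

[17; 1, 2]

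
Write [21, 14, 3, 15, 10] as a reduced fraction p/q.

139756/6633

Using pₖ = aₖpₖ₋₁ + pₖ₋₂ and qₖ = aₖqₖ₋₁ + qₖ₋₂:
  k=0: a=21, p=21, q=1
  k=1: a=14, p=295, q=14
  k=2: a=3, p=906, q=43
  k=3: a=15, p=13885, q=659
  k=4: a=10, p=139756, q=6633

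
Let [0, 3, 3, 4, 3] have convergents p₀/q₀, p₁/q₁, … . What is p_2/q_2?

3/10

Using pₖ = aₖpₖ₋₁ + pₖ₋₂, qₖ = aₖqₖ₋₁ + qₖ₋₂ (with p₋₁=1, p₋₂=0, q₋₁=0, q₋₂=1):
  k=0: a=0, p=0, q=1
  k=1: a=3, p=1, q=3
  k=2: a=3, p=3, q=10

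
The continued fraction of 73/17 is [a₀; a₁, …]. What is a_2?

2

73 = 4·17 + 5   →  a_0 = 4
17 = 3·5 + 2   →  a_1 = 3
5 = 2·2 + 1   →  a_2 = 2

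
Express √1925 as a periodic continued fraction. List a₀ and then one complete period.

[43; 1, 6, 1, 86]

a₀ = ⌊√1925⌋ = 43.
With m₀=0, d₀=1 and mₖ₊₁ = dₖaₖ − mₖ, dₖ₊₁ = (n − mₖ₊₁²)/dₖ, aₖ₊₁ = ⌊(a₀+mₖ₊₁)/dₖ₊₁⌋:
  k=1: m=43, d=76, a=1
  k=2: m=33, d=11, a=6
  k=3: m=33, d=76, a=1
  k=4: m=43, d=1, a=86
d=1 and a=2a₀=86 at k=4, so the next step gives (m, d) = (43, 76) again — its k=1 value — and the period has length 4.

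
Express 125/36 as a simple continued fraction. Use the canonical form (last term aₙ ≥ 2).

[3; 2, 8, 2]

125 = 3*36 + 17
36 = 2*17 + 2
17 = 8*2 + 1
2 = 2*1 + 0  (stop)
So 125/36 = [3; 2, 8, 2].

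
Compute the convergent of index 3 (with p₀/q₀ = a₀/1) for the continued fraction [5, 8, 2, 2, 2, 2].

215/42

Using pₖ = aₖpₖ₋₁ + pₖ₋₂, qₖ = aₖqₖ₋₁ + qₖ₋₂ (with p₋₁=1, p₋₂=0, q₋₁=0, q₋₂=1):
  k=0: a=5, p=5, q=1
  k=1: a=8, p=41, q=8
  k=2: a=2, p=87, q=17
  k=3: a=2, p=215, q=42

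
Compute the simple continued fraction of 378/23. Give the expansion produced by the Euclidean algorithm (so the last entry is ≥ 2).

[16; 2, 3, 3]

378 = 16×23 + 10
23 = 2×10 + 3
10 = 3×3 + 1
3 = 3×1 + 0  (stop)
So 378/23 = [16; 2, 3, 3].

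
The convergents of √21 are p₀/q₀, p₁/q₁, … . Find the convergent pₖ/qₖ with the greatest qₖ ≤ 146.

527/115

√21 = [4; 1, 1, 2, 1, 1, 8, …] (period length 6).
Convergents:
  p_0/q_0 = 4/1
  p_1/q_1 = 5/1
  p_2/q_2 = 9/2
  p_3/q_3 = 23/5
  p_4/q_4 = 32/7
  p_5/q_5 = 55/12
  p_6/q_6 = 472/103
  p_7/q_7 = 527/115
  p_8/q_8 = 999/218
q_7 = 115 ≤ 146 < 218 = q_8, so the answer is 527/115.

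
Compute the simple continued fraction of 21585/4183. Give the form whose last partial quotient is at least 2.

[5; 6, 4, 9, 18]

21585 = 5·4183 + 670
4183 = 6·670 + 163
670 = 4·163 + 18
163 = 9·18 + 1
18 = 18·1 + 0  (stop)
So 21585/4183 = [5; 6, 4, 9, 18].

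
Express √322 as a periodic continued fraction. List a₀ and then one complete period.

[17; 1, 16, 1, 34]

a₀ = ⌊√322⌋ = 17.
With m₀=0, d₀=1 and mₖ₊₁ = dₖaₖ − mₖ, dₖ₊₁ = (n − mₖ₊₁²)/dₖ, aₖ₊₁ = ⌊(a₀+mₖ₊₁)/dₖ₊₁⌋:
  k=1: m=17, d=33, a=1
  k=2: m=16, d=2, a=16
  k=3: m=16, d=33, a=1
  k=4: m=17, d=1, a=34
d=1 and a=2a₀=34 at k=4, so the next step gives (m, d) = (17, 33) again — its k=1 value — and the period has length 4.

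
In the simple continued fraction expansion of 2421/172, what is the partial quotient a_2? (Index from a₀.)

2421 = 14·172 + 13   →  a_0 = 14
172 = 13·13 + 3   →  a_1 = 13
13 = 4·3 + 1   →  a_2 = 4

4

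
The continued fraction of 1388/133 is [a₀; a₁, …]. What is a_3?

2

1388 = 10·133 + 58   →  a_0 = 10
133 = 2·58 + 17   →  a_1 = 2
58 = 3·17 + 7   →  a_2 = 3
17 = 2·7 + 3   →  a_3 = 2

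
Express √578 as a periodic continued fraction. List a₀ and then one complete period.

a₀ = ⌊√578⌋ = 24.
With m₀=0, d₀=1 and mₖ₊₁ = dₖaₖ − mₖ, dₖ₊₁ = (n − mₖ₊₁²)/dₖ, aₖ₊₁ = ⌊(a₀+mₖ₊₁)/dₖ₊₁⌋:
  k=1: m=24, d=2, a=24
  k=2: m=24, d=1, a=48
d=1 and a=2a₀=48 at k=2, so the next step gives (m, d) = (24, 2) again — its k=1 value — and the period has length 2.

[24; 24, 48]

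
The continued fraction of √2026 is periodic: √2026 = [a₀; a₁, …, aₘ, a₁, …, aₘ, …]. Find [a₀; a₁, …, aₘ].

a₀ = ⌊√2026⌋ = 45.
With m₀=0, d₀=1 and mₖ₊₁ = dₖaₖ − mₖ, dₖ₊₁ = (n − mₖ₊₁²)/dₖ, aₖ₊₁ = ⌊(a₀+mₖ₊₁)/dₖ₊₁⌋:
  k=1: m=45, d=1, a=90
d=1 and a=2a₀=90 at k=1, so the next step gives (m, d) = (45, 1) again — its k=1 value — and the period has length 1.

[45; 90]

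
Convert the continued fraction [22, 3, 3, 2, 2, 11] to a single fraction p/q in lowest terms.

Fold from the inside: start with 11/1.
  2 + 1/11 = 23/11
  2 + 11/23 = 57/23
  3 + 23/57 = 194/57
  3 + 57/194 = 639/194
  22 + 194/639 = 14252/639

14252/639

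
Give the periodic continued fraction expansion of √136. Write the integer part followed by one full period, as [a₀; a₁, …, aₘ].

[11; 1, 1, 1, 22]

a₀ = ⌊√136⌋ = 11.
With m₀=0, d₀=1 and mₖ₊₁ = dₖaₖ − mₖ, dₖ₊₁ = (n − mₖ₊₁²)/dₖ, aₖ₊₁ = ⌊(a₀+mₖ₊₁)/dₖ₊₁⌋:
  k=1: m=11, d=15, a=1
  k=2: m=4, d=8, a=1
  k=3: m=4, d=15, a=1
  k=4: m=11, d=1, a=22
d=1 and a=2a₀=22 at k=4, so the next step gives (m, d) = (11, 15) again — its k=1 value — and the period has length 4.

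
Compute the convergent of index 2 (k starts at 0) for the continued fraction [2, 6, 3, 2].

Using pₖ = aₖpₖ₋₁ + pₖ₋₂, qₖ = aₖqₖ₋₁ + qₖ₋₂ (with p₋₁=1, p₋₂=0, q₋₁=0, q₋₂=1):
  k=0: a=2, p=2, q=1
  k=1: a=6, p=13, q=6
  k=2: a=3, p=41, q=19

41/19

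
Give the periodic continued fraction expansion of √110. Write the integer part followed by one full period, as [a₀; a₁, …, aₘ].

a₀ = ⌊√110⌋ = 10.
With m₀=0, d₀=1 and mₖ₊₁ = dₖaₖ − mₖ, dₖ₊₁ = (n − mₖ₊₁²)/dₖ, aₖ₊₁ = ⌊(a₀+mₖ₊₁)/dₖ₊₁⌋:
  k=1: m=10, d=10, a=2
  k=2: m=10, d=1, a=20
d=1 and a=2a₀=20 at k=2, so the next step gives (m, d) = (10, 10) again — its k=1 value — and the period has length 2.

[10; 2, 20]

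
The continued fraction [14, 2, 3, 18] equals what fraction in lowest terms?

Using pₖ = aₖpₖ₋₁ + pₖ₋₂ and qₖ = aₖqₖ₋₁ + qₖ₋₂:
  k=0: a=14, p=14, q=1
  k=1: a=2, p=29, q=2
  k=2: a=3, p=101, q=7
  k=3: a=18, p=1847, q=128

1847/128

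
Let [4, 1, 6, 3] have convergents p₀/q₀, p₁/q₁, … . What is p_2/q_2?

Using pₖ = aₖpₖ₋₁ + pₖ₋₂, qₖ = aₖqₖ₋₁ + qₖ₋₂ (with p₋₁=1, p₋₂=0, q₋₁=0, q₋₂=1):
  k=0: a=4, p=4, q=1
  k=1: a=1, p=5, q=1
  k=2: a=6, p=34, q=7

34/7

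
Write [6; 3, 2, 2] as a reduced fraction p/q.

Fold from the inside: start with 2/1.
  2 + 1/2 = 5/2
  3 + 2/5 = 17/5
  6 + 5/17 = 107/17

107/17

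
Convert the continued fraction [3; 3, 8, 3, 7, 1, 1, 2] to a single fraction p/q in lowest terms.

10257/3089

Using pₖ = aₖpₖ₋₁ + pₖ₋₂ and qₖ = aₖqₖ₋₁ + qₖ₋₂:
  k=0: a=3, p=3, q=1
  k=1: a=3, p=10, q=3
  k=2: a=8, p=83, q=25
  k=3: a=3, p=259, q=78
  k=4: a=7, p=1896, q=571
  k=5: a=1, p=2155, q=649
  k=6: a=1, p=4051, q=1220
  k=7: a=2, p=10257, q=3089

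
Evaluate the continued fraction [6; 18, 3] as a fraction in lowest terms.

333/55

Fold from the inside: start with 3/1.
  18 + 1/3 = 55/3
  6 + 3/55 = 333/55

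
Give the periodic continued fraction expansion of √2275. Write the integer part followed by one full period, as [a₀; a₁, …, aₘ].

[47; 1, 2, 3, 2, 1, 94]

a₀ = ⌊√2275⌋ = 47.
With m₀=0, d₀=1 and mₖ₊₁ = dₖaₖ − mₖ, dₖ₊₁ = (n − mₖ₊₁²)/dₖ, aₖ₊₁ = ⌊(a₀+mₖ₊₁)/dₖ₊₁⌋:
  k=1: m=47, d=66, a=1
  k=2: m=19, d=29, a=2
  k=3: m=39, d=26, a=3
  k=4: m=39, d=29, a=2
  k=5: m=19, d=66, a=1
  k=6: m=47, d=1, a=94
d=1 and a=2a₀=94 at k=6, so the next step gives (m, d) = (47, 66) again — its k=1 value — and the period has length 6.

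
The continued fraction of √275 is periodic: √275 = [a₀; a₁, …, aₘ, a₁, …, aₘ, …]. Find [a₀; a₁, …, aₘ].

a₀ = ⌊√275⌋ = 16.
With m₀=0, d₀=1 and mₖ₊₁ = dₖaₖ − mₖ, dₖ₊₁ = (n − mₖ₊₁²)/dₖ, aₖ₊₁ = ⌊(a₀+mₖ₊₁)/dₖ₊₁⌋:
  k=1: m=16, d=19, a=1
  k=2: m=3, d=14, a=1
  k=3: m=11, d=11, a=2
  k=4: m=11, d=14, a=1
  k=5: m=3, d=19, a=1
  k=6: m=16, d=1, a=32
d=1 and a=2a₀=32 at k=6, so the next step gives (m, d) = (16, 19) again — its k=1 value — and the period has length 6.

[16; 1, 1, 2, 1, 1, 32]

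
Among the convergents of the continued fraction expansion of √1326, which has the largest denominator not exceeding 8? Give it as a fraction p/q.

182/5

√1326 = [36; 2, 2, 2, 2, 2, 72, …] (period length 6).
Convergents:
  p_0/q_0 = 36/1
  p_1/q_1 = 73/2
  p_2/q_2 = 182/5
  p_3/q_3 = 437/12
q_2 = 5 ≤ 8 < 12 = q_3, so the answer is 182/5.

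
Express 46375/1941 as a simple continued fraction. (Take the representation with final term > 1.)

[23; 1, 8, 3, 2, 14, 2]

46375 = 23×1941 + 1732
1941 = 1×1732 + 209
1732 = 8×209 + 60
209 = 3×60 + 29
60 = 2×29 + 2
29 = 14×2 + 1
2 = 2×1 + 0  (stop)
So 46375/1941 = [23; 1, 8, 3, 2, 14, 2].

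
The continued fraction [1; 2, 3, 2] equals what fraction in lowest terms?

23/16

Using pₖ = aₖpₖ₋₁ + pₖ₋₂ and qₖ = aₖqₖ₋₁ + qₖ₋₂:
  k=0: a=1, p=1, q=1
  k=1: a=2, p=3, q=2
  k=2: a=3, p=10, q=7
  k=3: a=2, p=23, q=16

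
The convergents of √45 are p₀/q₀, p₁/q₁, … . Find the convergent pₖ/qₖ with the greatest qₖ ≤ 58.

161/24

√45 = [6; 1, 2, 2, 2, 1, 12, …] (period length 6).
Convergents:
  p_0/q_0 = 6/1
  p_1/q_1 = 7/1
  p_2/q_2 = 20/3
  p_3/q_3 = 47/7
  p_4/q_4 = 114/17
  p_5/q_5 = 161/24
  p_6/q_6 = 2046/305
q_5 = 24 ≤ 58 < 305 = q_6, so the answer is 161/24.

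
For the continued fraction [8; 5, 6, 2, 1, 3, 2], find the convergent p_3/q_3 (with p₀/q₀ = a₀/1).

Using pₖ = aₖpₖ₋₁ + pₖ₋₂, qₖ = aₖqₖ₋₁ + qₖ₋₂ (with p₋₁=1, p₋₂=0, q₋₁=0, q₋₂=1):
  k=0: a=8, p=8, q=1
  k=1: a=5, p=41, q=5
  k=2: a=6, p=254, q=31
  k=3: a=2, p=549, q=67

549/67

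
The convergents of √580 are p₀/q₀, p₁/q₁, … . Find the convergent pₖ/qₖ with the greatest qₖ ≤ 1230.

√580 = [24; 12, 48, …] (period length 2).
Convergents:
  p_0/q_0 = 24/1
  p_1/q_1 = 289/12
  p_2/q_2 = 13896/577
  p_3/q_3 = 167041/6936
q_2 = 577 ≤ 1230 < 6936 = q_3, so the answer is 13896/577.

13896/577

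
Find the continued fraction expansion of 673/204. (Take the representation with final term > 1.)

[3; 3, 2, 1, 9, 2]

673 = 3×204 + 61
204 = 3×61 + 21
61 = 2×21 + 19
21 = 1×19 + 2
19 = 9×2 + 1
2 = 2×1 + 0  (stop)
So 673/204 = [3; 3, 2, 1, 9, 2].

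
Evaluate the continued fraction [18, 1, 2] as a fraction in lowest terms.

56/3

Fold from the inside: start with 2/1.
  1 + 1/2 = 3/2
  18 + 2/3 = 56/3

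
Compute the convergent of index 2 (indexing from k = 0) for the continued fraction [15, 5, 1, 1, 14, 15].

91/6

Using pₖ = aₖpₖ₋₁ + pₖ₋₂, qₖ = aₖqₖ₋₁ + qₖ₋₂ (with p₋₁=1, p₋₂=0, q₋₁=0, q₋₂=1):
  k=0: a=15, p=15, q=1
  k=1: a=5, p=76, q=5
  k=2: a=1, p=91, q=6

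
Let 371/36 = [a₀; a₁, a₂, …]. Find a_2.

3

371 = 10·36 + 11   →  a_0 = 10
36 = 3·11 + 3   →  a_1 = 3
11 = 3·3 + 2   →  a_2 = 3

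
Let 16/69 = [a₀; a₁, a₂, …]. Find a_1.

4

16 = 0·69 + 16   →  a_0 = 0
69 = 4·16 + 5   →  a_1 = 4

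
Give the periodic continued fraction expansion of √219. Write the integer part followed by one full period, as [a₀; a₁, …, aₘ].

a₀ = ⌊√219⌋ = 14.

[14; 1, 3, 1, 28]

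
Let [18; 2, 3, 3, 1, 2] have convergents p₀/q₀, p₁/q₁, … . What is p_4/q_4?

Using pₖ = aₖpₖ₋₁ + pₖ₋₂, qₖ = aₖqₖ₋₁ + qₖ₋₂ (with p₋₁=1, p₋₂=0, q₋₁=0, q₋₂=1):
  k=0: a=18, p=18, q=1
  k=1: a=2, p=37, q=2
  k=2: a=3, p=129, q=7
  k=3: a=3, p=424, q=23
  k=4: a=1, p=553, q=30

553/30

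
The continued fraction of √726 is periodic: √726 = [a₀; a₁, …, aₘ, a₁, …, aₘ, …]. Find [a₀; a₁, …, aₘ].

[26; 1, 16, 1, 52]

a₀ = ⌊√726⌋ = 26.
With m₀=0, d₀=1 and mₖ₊₁ = dₖaₖ − mₖ, dₖ₊₁ = (n − mₖ₊₁²)/dₖ, aₖ₊₁ = ⌊(a₀+mₖ₊₁)/dₖ₊₁⌋:
  k=1: m=26, d=50, a=1
  k=2: m=24, d=3, a=16
  k=3: m=24, d=50, a=1
  k=4: m=26, d=1, a=52
d=1 and a=2a₀=52 at k=4, so the next step gives (m, d) = (26, 50) again — its k=1 value — and the period has length 4.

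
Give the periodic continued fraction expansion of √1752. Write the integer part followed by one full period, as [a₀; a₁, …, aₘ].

[41; 1, 5, 1, 82]

a₀ = ⌊√1752⌋ = 41.
With m₀=0, d₀=1 and mₖ₊₁ = dₖaₖ − mₖ, dₖ₊₁ = (n − mₖ₊₁²)/dₖ, aₖ₊₁ = ⌊(a₀+mₖ₊₁)/dₖ₊₁⌋:
  k=1: m=41, d=71, a=1
  k=2: m=30, d=12, a=5
  k=3: m=30, d=71, a=1
  k=4: m=41, d=1, a=82
d=1 and a=2a₀=82 at k=4, so the next step gives (m, d) = (41, 71) again — its k=1 value — and the period has length 4.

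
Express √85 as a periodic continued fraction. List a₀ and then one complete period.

a₀ = ⌊√85⌋ = 9.
With m₀=0, d₀=1 and mₖ₊₁ = dₖaₖ − mₖ, dₖ₊₁ = (n − mₖ₊₁²)/dₖ, aₖ₊₁ = ⌊(a₀+mₖ₊₁)/dₖ₊₁⌋:
  k=1: m=9, d=4, a=4
  k=2: m=7, d=9, a=1
  k=3: m=2, d=9, a=1
  k=4: m=7, d=4, a=4
  k=5: m=9, d=1, a=18
d=1 and a=2a₀=18 at k=5, so the next step gives (m, d) = (9, 4) again — its k=1 value — and the period has length 5.

[9; 4, 1, 1, 4, 18]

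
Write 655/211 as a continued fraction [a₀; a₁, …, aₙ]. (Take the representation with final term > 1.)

655 = 3·211 + 22
211 = 9·22 + 13
22 = 1·13 + 9
13 = 1·9 + 4
9 = 2·4 + 1
4 = 4·1 + 0  (stop)
So 655/211 = [3; 9, 1, 1, 2, 4].

[3; 9, 1, 1, 2, 4]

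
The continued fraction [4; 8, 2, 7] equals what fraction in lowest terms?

523/127

Fold from the inside: start with 7/1.
  2 + 1/7 = 15/7
  8 + 7/15 = 127/15
  4 + 15/127 = 523/127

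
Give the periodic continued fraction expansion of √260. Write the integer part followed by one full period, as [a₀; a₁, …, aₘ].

a₀ = ⌊√260⌋ = 16.
With m₀=0, d₀=1 and mₖ₊₁ = dₖaₖ − mₖ, dₖ₊₁ = (n − mₖ₊₁²)/dₖ, aₖ₊₁ = ⌊(a₀+mₖ₊₁)/dₖ₊₁⌋:
  k=1: m=16, d=4, a=8
  k=2: m=16, d=1, a=32
d=1 and a=2a₀=32 at k=2, so the next step gives (m, d) = (16, 4) again — its k=1 value — and the period has length 2.

[16; 8, 32]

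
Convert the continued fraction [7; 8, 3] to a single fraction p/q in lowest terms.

178/25

Using pₖ = aₖpₖ₋₁ + pₖ₋₂ and qₖ = aₖqₖ₋₁ + qₖ₋₂:
  k=0: a=7, p=7, q=1
  k=1: a=8, p=57, q=8
  k=2: a=3, p=178, q=25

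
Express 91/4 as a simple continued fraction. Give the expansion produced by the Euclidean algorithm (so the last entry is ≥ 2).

[22; 1, 3]

91 = 22×4 + 3
4 = 1×3 + 1
3 = 3×1 + 0  (stop)
So 91/4 = [22; 1, 3].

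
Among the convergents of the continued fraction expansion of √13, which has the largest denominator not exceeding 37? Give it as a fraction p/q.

119/33

√13 = [3; 1, 1, 1, 1, 6, …] (period length 5).
Convergents:
  p_0/q_0 = 3/1
  p_1/q_1 = 4/1
  p_2/q_2 = 7/2
  p_3/q_3 = 11/3
  p_4/q_4 = 18/5
  p_5/q_5 = 119/33
  p_6/q_6 = 137/38
q_5 = 33 ≤ 37 < 38 = q_6, so the answer is 119/33.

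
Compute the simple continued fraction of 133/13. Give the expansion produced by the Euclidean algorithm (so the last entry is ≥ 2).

133 = 10*13 + 3
13 = 4*3 + 1
3 = 3*1 + 0  (stop)
So 133/13 = [10; 4, 3].

[10; 4, 3]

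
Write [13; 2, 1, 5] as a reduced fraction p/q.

Fold from the inside: start with 5/1.
  1 + 1/5 = 6/5
  2 + 5/6 = 17/6
  13 + 6/17 = 227/17

227/17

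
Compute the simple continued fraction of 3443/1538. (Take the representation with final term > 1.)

[2; 4, 5, 4, 8, 2]

3443 = 2*1538 + 367
1538 = 4*367 + 70
367 = 5*70 + 17
70 = 4*17 + 2
17 = 8*2 + 1
2 = 2*1 + 0  (stop)
So 3443/1538 = [2; 4, 5, 4, 8, 2].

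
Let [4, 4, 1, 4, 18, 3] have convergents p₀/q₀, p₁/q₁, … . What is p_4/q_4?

1839/437

Using pₖ = aₖpₖ₋₁ + pₖ₋₂, qₖ = aₖqₖ₋₁ + qₖ₋₂ (with p₋₁=1, p₋₂=0, q₋₁=0, q₋₂=1):
  k=0: a=4, p=4, q=1
  k=1: a=4, p=17, q=4
  k=2: a=1, p=21, q=5
  k=3: a=4, p=101, q=24
  k=4: a=18, p=1839, q=437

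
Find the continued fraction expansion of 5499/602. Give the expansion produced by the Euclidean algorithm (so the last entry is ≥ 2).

5499 = 9×602 + 81
602 = 7×81 + 35
81 = 2×35 + 11
35 = 3×11 + 2
11 = 5×2 + 1
2 = 2×1 + 0  (stop)
So 5499/602 = [9; 7, 2, 3, 5, 2].

[9; 7, 2, 3, 5, 2]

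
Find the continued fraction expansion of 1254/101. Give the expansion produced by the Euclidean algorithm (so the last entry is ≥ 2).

[12; 2, 2, 2, 8]

1254 = 12×101 + 42
101 = 2×42 + 17
42 = 2×17 + 8
17 = 2×8 + 1
8 = 8×1 + 0  (stop)
So 1254/101 = [12; 2, 2, 2, 8].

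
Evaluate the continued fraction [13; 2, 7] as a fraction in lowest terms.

Fold from the inside: start with 7/1.
  2 + 1/7 = 15/7
  13 + 7/15 = 202/15

202/15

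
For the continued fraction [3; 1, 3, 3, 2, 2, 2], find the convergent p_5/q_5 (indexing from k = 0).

Using pₖ = aₖpₖ₋₁ + pₖ₋₂, qₖ = aₖqₖ₋₁ + qₖ₋₂ (with p₋₁=1, p₋₂=0, q₋₁=0, q₋₂=1):
  k=0: a=3, p=3, q=1
  k=1: a=1, p=4, q=1
  k=2: a=3, p=15, q=4
  k=3: a=3, p=49, q=13
  k=4: a=2, p=113, q=30
  k=5: a=2, p=275, q=73

275/73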